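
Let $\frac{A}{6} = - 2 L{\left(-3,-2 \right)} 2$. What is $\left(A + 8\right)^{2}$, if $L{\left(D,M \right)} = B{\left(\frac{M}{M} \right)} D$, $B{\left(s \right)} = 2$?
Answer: $23104$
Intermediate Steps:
$L{\left(D,M \right)} = 2 D$
$A = 144$ ($A = 6 - 2 \cdot 2 \left(-3\right) 2 = 6 \left(-2\right) \left(-6\right) 2 = 6 \cdot 12 \cdot 2 = 6 \cdot 24 = 144$)
$\left(A + 8\right)^{2} = \left(144 + 8\right)^{2} = 152^{2} = 23104$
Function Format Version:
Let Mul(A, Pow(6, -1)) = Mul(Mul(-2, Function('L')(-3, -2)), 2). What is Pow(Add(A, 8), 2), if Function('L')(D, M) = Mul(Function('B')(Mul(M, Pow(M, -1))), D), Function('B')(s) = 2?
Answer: 23104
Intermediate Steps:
Function('L')(D, M) = Mul(2, D)
A = 144 (A = Mul(6, Mul(Mul(-2, Mul(2, -3)), 2)) = Mul(6, Mul(Mul(-2, -6), 2)) = Mul(6, Mul(12, 2)) = Mul(6, 24) = 144)
Pow(Add(A, 8), 2) = Pow(Add(144, 8), 2) = Pow(152, 2) = 23104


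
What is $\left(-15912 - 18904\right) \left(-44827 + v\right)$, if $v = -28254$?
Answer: $2544388096$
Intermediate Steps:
$\left(-15912 - 18904\right) \left(-44827 + v\right) = \left(-15912 - 18904\right) \left(-44827 - 28254\right) = \left(-34816\right) \left(-73081\right) = 2544388096$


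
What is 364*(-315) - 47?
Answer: -114707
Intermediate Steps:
364*(-315) - 47 = -114660 - 47 = -114707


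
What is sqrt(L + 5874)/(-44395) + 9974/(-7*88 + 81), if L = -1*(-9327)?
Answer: -9974/535 - 3*sqrt(1689)/44395 ≈ -18.646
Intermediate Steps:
L = 9327
sqrt(L + 5874)/(-44395) + 9974/(-7*88 + 81) = sqrt(9327 + 5874)/(-44395) + 9974/(-7*88 + 81) = sqrt(15201)*(-1/44395) + 9974/(-616 + 81) = (3*sqrt(1689))*(-1/44395) + 9974/(-535) = -3*sqrt(1689)/44395 + 9974*(-1/535) = -3*sqrt(1689)/44395 - 9974/535 = -9974/535 - 3*sqrt(1689)/44395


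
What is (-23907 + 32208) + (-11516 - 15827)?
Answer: -19042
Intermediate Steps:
(-23907 + 32208) + (-11516 - 15827) = 8301 - 27343 = -19042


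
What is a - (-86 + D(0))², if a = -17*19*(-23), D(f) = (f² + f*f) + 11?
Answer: 1804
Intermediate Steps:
D(f) = 11 + 2*f² (D(f) = (f² + f²) + 11 = 2*f² + 11 = 11 + 2*f²)
a = 7429 (a = -323*(-23) = 7429)
a - (-86 + D(0))² = 7429 - (-86 + (11 + 2*0²))² = 7429 - (-86 + (11 + 2*0))² = 7429 - (-86 + (11 + 0))² = 7429 - (-86 + 11)² = 7429 - 1*(-75)² = 7429 - 1*5625 = 7429 - 5625 = 1804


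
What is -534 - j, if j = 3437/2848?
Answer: -1524269/2848 ≈ -535.21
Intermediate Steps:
j = 3437/2848 (j = 3437*(1/2848) = 3437/2848 ≈ 1.2068)
-534 - j = -534 - 1*3437/2848 = -534 - 3437/2848 = -1524269/2848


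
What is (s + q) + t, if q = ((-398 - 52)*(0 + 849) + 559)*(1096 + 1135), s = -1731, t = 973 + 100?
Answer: -851107079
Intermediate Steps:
t = 1073
q = -851106421 (q = (-450*849 + 559)*2231 = (-382050 + 559)*2231 = -381491*2231 = -851106421)
(s + q) + t = (-1731 - 851106421) + 1073 = -851108152 + 1073 = -851107079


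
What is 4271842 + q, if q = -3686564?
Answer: 585278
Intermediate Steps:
4271842 + q = 4271842 - 3686564 = 585278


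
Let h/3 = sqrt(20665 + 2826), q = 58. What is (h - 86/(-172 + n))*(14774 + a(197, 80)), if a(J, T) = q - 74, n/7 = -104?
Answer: 317297/225 + 575562*sqrt(139) ≈ 6.7872e+6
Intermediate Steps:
n = -728 (n = 7*(-104) = -728)
a(J, T) = -16 (a(J, T) = 58 - 74 = -16)
h = 39*sqrt(139) (h = 3*sqrt(20665 + 2826) = 3*sqrt(23491) = 3*(13*sqrt(139)) = 39*sqrt(139) ≈ 459.80)
(h - 86/(-172 + n))*(14774 + a(197, 80)) = (39*sqrt(139) - 86/(-172 - 728))*(14774 - 16) = (39*sqrt(139) - 86/(-900))*14758 = (39*sqrt(139) - 1/900*(-86))*14758 = (39*sqrt(139) + 43/450)*14758 = (43/450 + 39*sqrt(139))*14758 = 317297/225 + 575562*sqrt(139)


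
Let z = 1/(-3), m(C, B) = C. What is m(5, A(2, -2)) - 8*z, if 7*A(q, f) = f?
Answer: 23/3 ≈ 7.6667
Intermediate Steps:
A(q, f) = f/7
z = -⅓ ≈ -0.33333
m(5, A(2, -2)) - 8*z = 5 - 8*(-⅓) = 5 + 8/3 = 23/3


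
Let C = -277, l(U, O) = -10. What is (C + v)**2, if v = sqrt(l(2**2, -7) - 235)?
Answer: 76484 - 3878*I*sqrt(5) ≈ 76484.0 - 8671.5*I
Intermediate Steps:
v = 7*I*sqrt(5) (v = sqrt(-10 - 235) = sqrt(-245) = 7*I*sqrt(5) ≈ 15.652*I)
(C + v)**2 = (-277 + 7*I*sqrt(5))**2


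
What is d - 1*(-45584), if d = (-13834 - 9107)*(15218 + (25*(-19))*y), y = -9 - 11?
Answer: -567010054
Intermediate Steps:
y = -20
d = -567055638 (d = (-13834 - 9107)*(15218 + (25*(-19))*(-20)) = -22941*(15218 - 475*(-20)) = -22941*(15218 + 9500) = -22941*24718 = -567055638)
d - 1*(-45584) = -567055638 - 1*(-45584) = -567055638 + 45584 = -567010054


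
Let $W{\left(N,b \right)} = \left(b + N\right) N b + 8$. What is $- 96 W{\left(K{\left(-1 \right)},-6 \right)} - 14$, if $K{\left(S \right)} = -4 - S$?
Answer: $14770$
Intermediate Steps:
$W{\left(N,b \right)} = 8 + N b \left(N + b\right)$ ($W{\left(N,b \right)} = \left(N + b\right) N b + 8 = N \left(N + b\right) b + 8 = N b \left(N + b\right) + 8 = 8 + N b \left(N + b\right)$)
$- 96 W{\left(K{\left(-1 \right)},-6 \right)} - 14 = - 96 \left(8 + \left(-4 - -1\right) \left(-6\right)^{2} - 6 \left(-4 - -1\right)^{2}\right) - 14 = - 96 \left(8 + \left(-4 + 1\right) 36 - 6 \left(-4 + 1\right)^{2}\right) - 14 = - 96 \left(8 - 108 - 6 \left(-3\right)^{2}\right) - 14 = - 96 \left(8 - 108 - 54\right) - 14 = \left(-96\right) \left(-154\right) - 14 = 14784 - 14 = 14770$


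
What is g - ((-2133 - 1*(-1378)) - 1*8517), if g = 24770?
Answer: 34042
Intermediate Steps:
g - ((-2133 - 1*(-1378)) - 1*8517) = 24770 - ((-2133 - 1*(-1378)) - 1*8517) = 24770 - ((-2133 + 1378) - 8517) = 24770 - (-755 - 8517) = 24770 - 1*(-9272) = 24770 + 9272 = 34042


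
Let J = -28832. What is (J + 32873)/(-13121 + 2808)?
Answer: -4041/10313 ≈ -0.39184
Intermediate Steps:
(J + 32873)/(-13121 + 2808) = (-28832 + 32873)/(-13121 + 2808) = 4041/(-10313) = 4041*(-1/10313) = -4041/10313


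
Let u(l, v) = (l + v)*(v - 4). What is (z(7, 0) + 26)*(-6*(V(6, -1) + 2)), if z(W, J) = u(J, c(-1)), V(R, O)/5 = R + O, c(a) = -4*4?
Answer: -56052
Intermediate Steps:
c(a) = -16
V(R, O) = 5*O + 5*R (V(R, O) = 5*(R + O) = 5*(O + R) = 5*O + 5*R)
u(l, v) = (-4 + v)*(l + v) (u(l, v) = (l + v)*(-4 + v) = (-4 + v)*(l + v))
z(W, J) = 320 - 20*J (z(W, J) = (-16)² - 4*J - 4*(-16) + J*(-16) = 256 - 4*J + 64 - 16*J = 320 - 20*J)
(z(7, 0) + 26)*(-6*(V(6, -1) + 2)) = ((320 - 20*0) + 26)*(-6*((5*(-1) + 5*6) + 2)) = ((320 + 0) + 26)*(-6*((-5 + 30) + 2)) = (320 + 26)*(-6*(25 + 2)) = 346*(-6*27) = 346*(-162) = -56052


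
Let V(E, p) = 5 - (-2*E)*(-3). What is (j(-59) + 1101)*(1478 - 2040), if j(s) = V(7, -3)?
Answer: -597968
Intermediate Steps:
V(E, p) = 5 - 6*E
j(s) = -37 (j(s) = 5 - 6*7 = 5 - 42 = -37)
(j(-59) + 1101)*(1478 - 2040) = (-37 + 1101)*(1478 - 2040) = 1064*(-562) = -597968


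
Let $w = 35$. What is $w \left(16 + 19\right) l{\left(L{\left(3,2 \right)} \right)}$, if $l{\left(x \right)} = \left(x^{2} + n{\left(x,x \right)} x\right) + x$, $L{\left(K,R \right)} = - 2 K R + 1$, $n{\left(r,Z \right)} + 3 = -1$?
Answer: $188650$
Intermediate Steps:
$n{\left(r,Z \right)} = -4$ ($n{\left(r,Z \right)} = -3 - 1 = -4$)
$L{\left(K,R \right)} = 1 - 2 K R$ ($L{\left(K,R \right)} = - 2 K R + 1 = 1 - 2 K R$)
$l{\left(x \right)} = x^{2} - 3 x$ ($l{\left(x \right)} = \left(x^{2} - 4 x\right) + x = x^{2} - 3 x$)
$w \left(16 + 19\right) l{\left(L{\left(3,2 \right)} \right)} = 35 \left(16 + 19\right) \left(1 - 6 \cdot 2\right) \left(-3 + \left(1 - 6 \cdot 2\right)\right) = 35 \cdot 35 \left(1 - 12\right) \left(-3 + \left(1 - 12\right)\right) = 1225 \left(- 11 \left(-3 - 11\right)\right) = 1225 \left(\left(-11\right) \left(-14\right)\right) = 1225 \cdot 154 = 188650$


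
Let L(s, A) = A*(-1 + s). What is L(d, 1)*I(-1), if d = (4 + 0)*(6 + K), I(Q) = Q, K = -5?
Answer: -3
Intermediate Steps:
d = 4 (d = (4 + 0)*(6 - 5) = 4*1 = 4)
L(d, 1)*I(-1) = (1*(-1 + 4))*(-1) = (1*3)*(-1) = 3*(-1) = -3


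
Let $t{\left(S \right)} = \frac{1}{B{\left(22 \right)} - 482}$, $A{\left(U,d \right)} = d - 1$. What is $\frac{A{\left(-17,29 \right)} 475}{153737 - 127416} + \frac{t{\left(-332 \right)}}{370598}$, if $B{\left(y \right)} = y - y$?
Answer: $\frac{2375755512479}{4701673799756} \approx 0.5053$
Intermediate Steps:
$A{\left(U,d \right)} = -1 + d$ ($A{\left(U,d \right)} = d - 1 = -1 + d$)
$B{\left(y \right)} = 0$
$t{\left(S \right)} = - \frac{1}{482}$ ($t{\left(S \right)} = \frac{1}{0 - 482} = \frac{1}{-482} = - \frac{1}{482}$)
$\frac{A{\left(-17,29 \right)} 475}{153737 - 127416} + \frac{t{\left(-332 \right)}}{370598} = \frac{\left(-1 + 29\right) 475}{153737 - 127416} - \frac{1}{482 \cdot 370598} = \frac{28 \cdot 475}{26321} - \frac{1}{178628236} = 13300 \cdot \frac{1}{26321} - \frac{1}{178628236} = \frac{13300}{26321} - \frac{1}{178628236} = \frac{2375755512479}{4701673799756}$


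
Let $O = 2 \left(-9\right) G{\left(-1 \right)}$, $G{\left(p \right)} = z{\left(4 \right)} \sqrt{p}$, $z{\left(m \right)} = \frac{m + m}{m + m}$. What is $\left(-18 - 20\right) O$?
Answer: $684 i \approx 684.0 i$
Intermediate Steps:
$z{\left(m \right)} = 1$ ($z{\left(m \right)} = \frac{2 m}{2 m} = 2 m \frac{1}{2 m} = 1$)
$G{\left(p \right)} = \sqrt{p}$ ($G{\left(p \right)} = 1 \sqrt{p} = \sqrt{p}$)
$O = - 18 i$ ($O = 2 \left(-9\right) \sqrt{-1} = - 18 i \approx - 18.0 i$)
$\left(-18 - 20\right) O = \left(-18 - 20\right) \left(- 18 i\right) = - 38 \left(- 18 i\right) = 684 i$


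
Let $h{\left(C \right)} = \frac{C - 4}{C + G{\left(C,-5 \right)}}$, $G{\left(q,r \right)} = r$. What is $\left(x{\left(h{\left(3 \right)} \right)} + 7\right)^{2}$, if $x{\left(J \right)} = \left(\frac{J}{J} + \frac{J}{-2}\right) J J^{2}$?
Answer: $\frac{51529}{1024} \approx 50.321$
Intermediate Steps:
$h{\left(C \right)} = \frac{-4 + C}{-5 + C}$ ($h{\left(C \right)} = \frac{C - 4}{C - 5} = \frac{-4 + C}{-5 + C}$)
$x{\left(J \right)} = J^{3} \left(1 - \frac{J}{2}\right)$ ($x{\left(J \right)} = \left(1 + J \left(- \frac{1}{2}\right)\right) J J^{2} = \left(1 - \frac{J}{2}\right) J J^{2} = J \left(1 - \frac{J}{2}\right) J^{2} = J^{3} \left(1 - \frac{J}{2}\right)$)
$\left(x{\left(h{\left(3 \right)} \right)} + 7\right)^{2} = \left(\frac{\left(\frac{-4 + 3}{-5 + 3}\right)^{3} \left(2 - \frac{-4 + 3}{-5 + 3}\right)}{2} + 7\right)^{2} = \left(\frac{\left(\frac{1}{-2} \left(-1\right)\right)^{3} \left(2 - \frac{1}{-2} \left(-1\right)\right)}{2} + 7\right)^{2} = \left(\frac{\left(\left(- \frac{1}{2}\right) \left(-1\right)\right)^{3} \left(2 - \left(- \frac{1}{2}\right) \left(-1\right)\right)}{2} + 7\right)^{2} = \left(\frac{2 - \frac{1}{2}}{2 \cdot 8} + 7\right)^{2} = \left(\frac{1}{2} \cdot \frac{1}{8} \left(2 - \frac{1}{2}\right) + 7\right)^{2} = \left(\frac{1}{2} \cdot \frac{1}{8} \cdot \frac{3}{2} + 7\right)^{2} = \left(\frac{3}{32} + 7\right)^{2} = \left(\frac{227}{32}\right)^{2} = \frac{51529}{1024}$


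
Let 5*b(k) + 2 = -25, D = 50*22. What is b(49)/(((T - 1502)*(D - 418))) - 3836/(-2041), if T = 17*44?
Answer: 758688319/403668980 ≈ 1.8795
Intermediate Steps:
D = 1100
T = 748
b(k) = -27/5 (b(k) = -⅖ + (⅕)*(-25) = -⅖ - 5 = -27/5)
b(49)/(((T - 1502)*(D - 418))) - 3836/(-2041) = -27*1/((748 - 1502)*(1100 - 418))/5 - 3836/(-2041) = -27/(5*((-754*682))) - 3836*(-1/2041) = -27/5/(-514228) + 3836/2041 = -27/5*(-1/514228) + 3836/2041 = 27/2571140 + 3836/2041 = 758688319/403668980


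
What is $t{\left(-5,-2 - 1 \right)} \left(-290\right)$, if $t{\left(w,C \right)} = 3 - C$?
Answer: $-1740$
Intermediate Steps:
$t{\left(-5,-2 - 1 \right)} \left(-290\right) = \left(3 - \left(-2 - 1\right)\right) \left(-290\right) = \left(3 - -3\right) \left(-290\right) = \left(3 + 3\right) \left(-290\right) = 6 \left(-290\right) = -1740$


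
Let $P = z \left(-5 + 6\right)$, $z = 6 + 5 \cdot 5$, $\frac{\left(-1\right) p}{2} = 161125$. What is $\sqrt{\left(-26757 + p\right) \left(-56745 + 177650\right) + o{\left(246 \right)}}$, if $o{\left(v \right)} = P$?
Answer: $6 i \sqrt{1172130314} \approx 2.0542 \cdot 10^{5} i$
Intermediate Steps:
$p = -322250$ ($p = \left(-2\right) 161125 = -322250$)
$z = 31$ ($z = 6 + 25 = 31$)
$P = 31$ ($P = 31 \left(-5 + 6\right) = 31 \cdot 1 = 31$)
$o{\left(v \right)} = 31$
$\sqrt{\left(-26757 + p\right) \left(-56745 + 177650\right) + o{\left(246 \right)}} = \sqrt{\left(-26757 - 322250\right) \left(-56745 + 177650\right) + 31} = \sqrt{\left(-349007\right) 120905 + 31} = \sqrt{-42196691335 + 31} = \sqrt{-42196691304} = 6 i \sqrt{1172130314}$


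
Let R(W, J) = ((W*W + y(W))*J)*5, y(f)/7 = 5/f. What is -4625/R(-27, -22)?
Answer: 24975/432256 ≈ 0.057778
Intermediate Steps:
y(f) = 35/f (y(f) = 7*(5/f) = 35/f)
R(W, J) = 5*J*(W**2 + 35/W) (R(W, J) = ((W*W + 35/W)*J)*5 = ((W**2 + 35/W)*J)*5 = (J*(W**2 + 35/W))*5 = 5*J*(W**2 + 35/W))
-4625/R(-27, -22) = -4625*27/(110*(35 + (-27)**3)) = -4625*27/(110*(35 - 19683)) = -4625/(5*(-22)*(-1/27)*(-19648)) = -4625/(-2161280/27) = -4625*(-27/2161280) = 24975/432256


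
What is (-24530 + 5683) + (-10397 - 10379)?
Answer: -39623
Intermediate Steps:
(-24530 + 5683) + (-10397 - 10379) = -18847 - 20776 = -39623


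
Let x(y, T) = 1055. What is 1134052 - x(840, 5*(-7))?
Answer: 1132997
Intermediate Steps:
1134052 - x(840, 5*(-7)) = 1134052 - 1*1055 = 1134052 - 1055 = 1132997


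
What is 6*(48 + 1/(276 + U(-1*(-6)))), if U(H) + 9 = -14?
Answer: 72870/253 ≈ 288.02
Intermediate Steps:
U(H) = -23 (U(H) = -9 - 14 = -23)
6*(48 + 1/(276 + U(-1*(-6)))) = 6*(48 + 1/(276 - 23)) = 6*(48 + 1/253) = 6*(12145/253) = 72870/253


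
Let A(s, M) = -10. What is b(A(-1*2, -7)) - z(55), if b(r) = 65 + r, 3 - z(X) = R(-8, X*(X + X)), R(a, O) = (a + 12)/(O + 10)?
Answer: 78781/1515 ≈ 52.001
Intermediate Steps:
R(a, O) = (12 + a)/(10 + O)
z(X) = 3 - 4/(10 + 2*X²) (z(X) = 3 - (12 - 8)/(10 + X*(X + X)) = 3 - 4/(10 + X*(2*X)) = 3 - 4/(10 + 2*X²))
b(A(-1*2, -7)) - z(55) = (65 - 10) - (13 + 3*55²)/(5 + 55²) = 55 - (13 + 3*3025)/(5 + 3025) = 55 - (13 + 9075)/3030 = 55 - 9088/3030 = 55 - 1*4544/1515 = 55 - 4544/1515 = 78781/1515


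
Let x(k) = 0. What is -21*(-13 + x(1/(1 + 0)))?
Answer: 273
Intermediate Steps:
-21*(-13 + x(1/(1 + 0))) = -21*(-13 + 0) = -21*(-13) = 273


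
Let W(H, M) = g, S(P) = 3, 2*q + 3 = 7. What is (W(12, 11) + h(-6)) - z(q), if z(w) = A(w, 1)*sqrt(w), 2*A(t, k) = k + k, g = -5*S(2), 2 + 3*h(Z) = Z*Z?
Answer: -11/3 - sqrt(2) ≈ -5.0809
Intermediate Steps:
h(Z) = -2/3 + Z**2/3 (h(Z) = -2/3 + (Z*Z)/3 = -2/3 + Z**2/3)
q = 2 (q = -3/2 + (1/2)*7 = -3/2 + 7/2 = 2)
g = -15 (g = -5*3 = -15)
A(t, k) = k (A(t, k) = (k + k)/2 = (2*k)/2 = k)
W(H, M) = -15
z(w) = sqrt(w) (z(w) = 1*sqrt(w) = sqrt(w))
(W(12, 11) + h(-6)) - z(q) = (-15 + (-2/3 + (1/3)*(-6)**2)) - sqrt(2) = (-15 + (-2/3 + (1/3)*36)) - sqrt(2) = (-15 + (-2/3 + 12)) - sqrt(2) = (-15 + 34/3) - sqrt(2) = -11/3 - sqrt(2)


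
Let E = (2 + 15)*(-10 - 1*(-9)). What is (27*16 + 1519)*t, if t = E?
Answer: -33167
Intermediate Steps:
E = -17 (E = 17*(-10 + 9) = 17*(-1) = -17)
t = -17
(27*16 + 1519)*t = (27*16 + 1519)*(-17) = (432 + 1519)*(-17) = 1951*(-17) = -33167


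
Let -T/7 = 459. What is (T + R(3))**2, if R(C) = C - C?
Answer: 10323369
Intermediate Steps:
T = -3213 (T = -7*459 = -3213)
R(C) = 0
(T + R(3))**2 = (-3213 + 0)**2 = (-3213)**2 = 10323369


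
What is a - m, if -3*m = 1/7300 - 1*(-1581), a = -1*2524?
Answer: -43734299/21900 ≈ -1997.0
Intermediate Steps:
a = -2524
m = -11541301/21900 (m = -(1/7300 - 1*(-1581))/3 = -(1/7300 + 1581)/3 = -1/3*11541301/7300 = -11541301/21900 ≈ -527.00)
a - m = -2524 - 1*(-11541301/21900) = -2524 + 11541301/21900 = -43734299/21900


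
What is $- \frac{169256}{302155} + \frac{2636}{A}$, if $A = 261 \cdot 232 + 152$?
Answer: $- \frac{338501273}{655072040} \approx -0.51674$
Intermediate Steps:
$A = 60704$ ($A = 60552 + 152 = 60704$)
$- \frac{169256}{302155} + \frac{2636}{A} = - \frac{169256}{302155} + \frac{2636}{60704} = \left(-169256\right) \frac{1}{302155} + 2636 \cdot \frac{1}{60704} = - \frac{169256}{302155} + \frac{659}{15176} = - \frac{338501273}{655072040}$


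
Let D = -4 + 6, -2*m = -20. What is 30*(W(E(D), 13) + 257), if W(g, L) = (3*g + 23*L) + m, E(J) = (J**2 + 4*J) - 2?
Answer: 17880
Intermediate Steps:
m = 10 (m = -1/2*(-20) = 10)
D = 2
E(J) = -2 + J**2 + 4*J
W(g, L) = 10 + 3*g + 23*L (W(g, L) = (3*g + 23*L) + 10 = 10 + 3*g + 23*L)
30*(W(E(D), 13) + 257) = 30*((10 + 3*(-2 + 2**2 + 4*2) + 23*13) + 257) = 30*((10 + 3*(-2 + 4 + 8) + 299) + 257) = 30*((10 + 3*10 + 299) + 257) = 30*((10 + 30 + 299) + 257) = 30*(339 + 257) = 30*596 = 17880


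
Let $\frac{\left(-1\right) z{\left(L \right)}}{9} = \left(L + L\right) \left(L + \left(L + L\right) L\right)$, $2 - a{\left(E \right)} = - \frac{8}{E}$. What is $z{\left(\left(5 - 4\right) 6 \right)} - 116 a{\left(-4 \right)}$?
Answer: $-8424$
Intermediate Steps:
$a{\left(E \right)} = 2 + \frac{8}{E}$ ($a{\left(E \right)} = 2 - - \frac{8}{E} = 2 + \frac{8}{E}$)
$z{\left(L \right)} = - 18 L \left(L + 2 L^{2}\right)$ ($z{\left(L \right)} = - 9 \left(L + L\right) \left(L + \left(L + L\right) L\right) = - 9 \cdot 2 L \left(L + 2 L L\right) = - 9 \cdot 2 L \left(L + 2 L^{2}\right) = - 18 L \left(L + 2 L^{2}\right)$)
$z{\left(\left(5 - 4\right) 6 \right)} - 116 a{\left(-4 \right)} = \left(\left(5 - 4\right) 6\right)^{2} \left(-18 - 36 \left(5 - 4\right) 6\right) - 116 \left(2 + \frac{8}{-4}\right) = \left(1 \cdot 6\right)^{2} \left(-18 - 36 \cdot 1 \cdot 6\right) - 116 \left(2 + 8 \left(- \frac{1}{4}\right)\right) = 6^{2} \left(-18 - 216\right) - 116 \left(2 - 2\right) = 36 \left(-18 - 216\right) - 0 = 36 \left(-234\right) + 0 = -8424 + 0 = -8424$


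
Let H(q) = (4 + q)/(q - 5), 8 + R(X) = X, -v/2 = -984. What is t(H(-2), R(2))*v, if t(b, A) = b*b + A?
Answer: -570720/49 ≈ -11647.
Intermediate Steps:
v = 1968 (v = -2*(-984) = 1968)
R(X) = -8 + X
H(q) = (4 + q)/(-5 + q)
t(b, A) = A + b² (t(b, A) = b² + A = A + b²)
t(H(-2), R(2))*v = ((-8 + 2) + ((4 - 2)/(-5 - 2))²)*1968 = (-6 + (2/(-7))²)*1968 = (-6 + (-⅐*2)²)*1968 = (-6 + (-2/7)²)*1968 = (-6 + 4/49)*1968 = -290/49*1968 = -570720/49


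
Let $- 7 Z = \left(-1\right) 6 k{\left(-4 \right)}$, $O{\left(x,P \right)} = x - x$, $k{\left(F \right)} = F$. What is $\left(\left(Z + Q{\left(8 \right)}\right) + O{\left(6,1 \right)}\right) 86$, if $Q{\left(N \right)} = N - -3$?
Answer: $\frac{4558}{7} \approx 651.14$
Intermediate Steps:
$O{\left(x,P \right)} = 0$
$Z = - \frac{24}{7}$ ($Z = - \frac{\left(-1\right) 6 \left(-4\right)}{7} = - \frac{\left(-6\right) \left(-4\right)}{7} = \left(- \frac{1}{7}\right) 24 = - \frac{24}{7} \approx -3.4286$)
$Q{\left(N \right)} = 3 + N$ ($Q{\left(N \right)} = N + 3 = 3 + N$)
$\left(\left(Z + Q{\left(8 \right)}\right) + O{\left(6,1 \right)}\right) 86 = \left(\left(- \frac{24}{7} + \left(3 + 8\right)\right) + 0\right) 86 = \left(\left(- \frac{24}{7} + 11\right) + 0\right) 86 = \left(\frac{53}{7} + 0\right) 86 = \frac{53}{7} \cdot 86 = \frac{4558}{7}$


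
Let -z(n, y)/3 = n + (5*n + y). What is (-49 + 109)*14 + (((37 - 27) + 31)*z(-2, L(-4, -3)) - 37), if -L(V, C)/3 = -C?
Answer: 3386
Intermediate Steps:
L(V, C) = 3*C (L(V, C) = -(-3)*C = 3*C)
z(n, y) = -18*n - 3*y (z(n, y) = -3*(n + (5*n + y)) = -3*(n + (y + 5*n)) = -3*(y + 6*n) = -18*n - 3*y)
(-49 + 109)*14 + (((37 - 27) + 31)*z(-2, L(-4, -3)) - 37) = (-49 + 109)*14 + (((37 - 27) + 31)*(-18*(-2) - 9*(-3)) - 37) = 60*14 + ((10 + 31)*(36 - 3*(-9)) - 37) = 840 + (41*(36 + 27) - 37) = 840 + (41*63 - 37) = 840 + (2583 - 37) = 840 + 2546 = 3386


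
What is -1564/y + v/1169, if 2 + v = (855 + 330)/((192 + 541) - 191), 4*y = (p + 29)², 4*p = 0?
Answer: -3963704147/532855918 ≈ -7.4386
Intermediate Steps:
p = 0 (p = (¼)*0 = 0)
y = 841/4 (y = (0 + 29)²/4 = (¼)*29² = (¼)*841 = 841/4 ≈ 210.25)
v = 101/542 (v = -2 + (855 + 330)/((192 + 541) - 191) = -2 + 1185/(733 - 191) = -2 + 1185/542 = 101/542 ≈ 0.18635)
-1564/y + v/1169 = -1564/841/4 + (101/542)/1169 = -1564*4/841 + (101/542)*(1/1169) = -6256/841 + 101/633598 = -3963704147/532855918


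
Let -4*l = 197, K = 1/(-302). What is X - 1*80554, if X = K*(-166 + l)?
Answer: -97308371/1208 ≈ -80553.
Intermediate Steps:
K = -1/302 ≈ -0.0033113
l = -197/4 (l = -¼*197 = -197/4 ≈ -49.250)
X = 861/1208 (X = -(-166 - 197/4)/302 = -1/302*(-861/4) = 861/1208 ≈ 0.71275)
X - 1*80554 = 861/1208 - 1*80554 = 861/1208 - 80554 = -97308371/1208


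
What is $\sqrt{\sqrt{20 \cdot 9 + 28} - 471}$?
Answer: $\sqrt{-471 + 4 \sqrt{13}} \approx 21.368 i$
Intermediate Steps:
$\sqrt{\sqrt{20 \cdot 9 + 28} - 471} = \sqrt{\sqrt{180 + 28} - 471} = \sqrt{\sqrt{208} - 471} = \sqrt{4 \sqrt{13} - 471} = \sqrt{-471 + 4 \sqrt{13}}$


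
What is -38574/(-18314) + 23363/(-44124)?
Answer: 637084597/404043468 ≈ 1.5768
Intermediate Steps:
-38574/(-18314) + 23363/(-44124) = -38574*(-1/18314) + 23363*(-1/44124) = 19287/9157 - 23363/44124 = 637084597/404043468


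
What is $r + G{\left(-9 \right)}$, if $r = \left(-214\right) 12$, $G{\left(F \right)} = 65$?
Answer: $-2503$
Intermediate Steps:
$r = -2568$
$r + G{\left(-9 \right)} = -2568 + 65 = -2503$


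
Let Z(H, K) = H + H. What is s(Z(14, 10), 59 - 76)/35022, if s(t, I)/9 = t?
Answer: 42/5837 ≈ 0.0071955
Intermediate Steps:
Z(H, K) = 2*H
s(t, I) = 9*t
s(Z(14, 10), 59 - 76)/35022 = (9*(2*14))/35022 = (9*28)*(1/35022) = 252*(1/35022) = 42/5837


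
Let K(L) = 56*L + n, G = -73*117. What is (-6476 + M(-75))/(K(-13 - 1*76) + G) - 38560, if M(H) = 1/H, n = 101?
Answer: -38821722299/1006800 ≈ -38560.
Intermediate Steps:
G = -8541
K(L) = 101 + 56*L (K(L) = 56*L + 101 = 101 + 56*L)
(-6476 + M(-75))/(K(-13 - 1*76) + G) - 38560 = (-6476 + 1/(-75))/((101 + 56*(-13 - 1*76)) - 8541) - 38560 = (-6476 - 1/75)/((101 + 56*(-13 - 76)) - 8541) - 38560 = -485701/(75*((101 + 56*(-89)) - 8541)) - 38560 = -485701/(75*((101 - 4984) - 8541)) - 38560 = -485701/(75*(-4883 - 8541)) - 38560 = -485701/75/(-13424) - 38560 = -485701/75*(-1/13424) - 38560 = 485701/1006800 - 38560 = -38821722299/1006800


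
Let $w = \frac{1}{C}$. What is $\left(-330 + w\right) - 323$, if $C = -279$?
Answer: $- \frac{182188}{279} \approx -653.0$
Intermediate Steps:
$w = - \frac{1}{279}$ ($w = \frac{1}{-279} = - \frac{1}{279} \approx -0.0035842$)
$\left(-330 + w\right) - 323 = \left(-330 - \frac{1}{279}\right) - 323 = - \frac{92071}{279} - 323 = - \frac{182188}{279}$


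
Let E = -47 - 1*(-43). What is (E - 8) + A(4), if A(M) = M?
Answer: -8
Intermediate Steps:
E = -4 (E = -47 + 43 = -4)
(E - 8) + A(4) = (-4 - 8) + 4 = -12 + 4 = -8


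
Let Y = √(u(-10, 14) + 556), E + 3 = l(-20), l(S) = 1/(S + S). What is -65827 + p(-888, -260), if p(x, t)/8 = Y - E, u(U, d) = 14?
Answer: -329014/5 + 8*√570 ≈ -65612.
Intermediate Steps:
l(S) = 1/(2*S)
E = -121/40 (E = -3 + (½)/(-20) = -3 + (½)*(-1/20) = -3 - 1/40 = -121/40 ≈ -3.0250)
Y = √570 (Y = √(14 + 556) = √570 ≈ 23.875)
p(x, t) = 121/5 + 8*√570 (p(x, t) = 8*(√570 - 1*(-121/40)) = 8*(√570 + 121/40) = 8*(121/40 + √570) = 121/5 + 8*√570)
-65827 + p(-888, -260) = -65827 + (121/5 + 8*√570) = -329014/5 + 8*√570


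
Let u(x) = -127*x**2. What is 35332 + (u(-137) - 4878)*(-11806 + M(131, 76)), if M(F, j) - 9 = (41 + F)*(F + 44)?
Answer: -43717430591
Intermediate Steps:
M(F, j) = 9 + (41 + F)*(44 + F) (M(F, j) = 9 + (41 + F)*(F + 44) = 9 + (41 + F)*(44 + F))
35332 + (u(-137) - 4878)*(-11806 + M(131, 76)) = 35332 + (-127*(-137)**2 - 4878)*(-11806 + (1813 + 131**2 + 85*131)) = 35332 + (-127*18769 - 4878)*(-11806 + (1813 + 17161 + 11135)) = 35332 + (-2383663 - 4878)*(-11806 + 30109) = 35332 - 2388541*18303 = 35332 - 43717465923 = -43717430591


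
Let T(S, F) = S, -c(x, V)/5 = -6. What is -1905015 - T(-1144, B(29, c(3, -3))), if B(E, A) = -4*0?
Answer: -1903871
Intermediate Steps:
c(x, V) = 30 (c(x, V) = -5*(-6) = 30)
B(E, A) = 0
-1905015 - T(-1144, B(29, c(3, -3))) = -1905015 - 1*(-1144) = -1905015 + 1144 = -1903871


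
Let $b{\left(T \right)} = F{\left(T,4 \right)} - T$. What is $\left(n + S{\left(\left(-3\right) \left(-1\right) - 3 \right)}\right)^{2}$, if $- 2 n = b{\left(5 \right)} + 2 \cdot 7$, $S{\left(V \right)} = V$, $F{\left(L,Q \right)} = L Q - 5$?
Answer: $144$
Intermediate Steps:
$F{\left(L,Q \right)} = -5 + L Q$
$b{\left(T \right)} = -5 + 3 T$ ($b{\left(T \right)} = \left(-5 + T 4\right) - T = \left(-5 + 4 T\right) - T = -5 + 3 T$)
$n = -12$ ($n = - \frac{\left(-5 + 3 \cdot 5\right) + 2 \cdot 7}{2} = - \frac{\left(-5 + 15\right) + 14}{2} = - \frac{10 + 14}{2} = \left(- \frac{1}{2}\right) 24 = -12$)
$\left(n + S{\left(\left(-3\right) \left(-1\right) - 3 \right)}\right)^{2} = \left(-12 - 0\right)^{2} = \left(-12 + \left(3 - 3\right)\right)^{2} = \left(-12 + 0\right)^{2} = \left(-12\right)^{2} = 144$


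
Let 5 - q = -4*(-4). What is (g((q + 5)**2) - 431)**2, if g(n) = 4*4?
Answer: 172225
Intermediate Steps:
q = -11 (q = 5 - (-4)*(-4) = 5 - 1*16 = 5 - 16 = -11)
g(n) = 16
(g((q + 5)**2) - 431)**2 = (16 - 431)**2 = (-415)**2 = 172225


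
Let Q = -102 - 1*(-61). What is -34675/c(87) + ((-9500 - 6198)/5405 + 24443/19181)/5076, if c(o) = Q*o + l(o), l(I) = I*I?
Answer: -312609137779/36078310140 ≈ -8.6647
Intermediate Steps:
Q = -41 (Q = -102 + 61 = -41)
l(I) = I²
c(o) = o² - 41*o (c(o) = -41*o + o² = o² - 41*o)
-34675/c(87) + ((-9500 - 6198)/5405 + 24443/19181)/5076 = -34675*1/(87*(-41 + 87)) + ((-9500 - 6198)/5405 + 24443/19181)/5076 = -34675/(87*46) + (-15698*1/5405 + 24443*(1/19181))*(1/5076) = -34675/4002 + (-334/115 + 24443/19181)*(1/5076) = -34675*1/4002 - 3595509/2205815*1/5076 = -34675/4002 - 133167/414693220 = -312609137779/36078310140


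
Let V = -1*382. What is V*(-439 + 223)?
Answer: 82512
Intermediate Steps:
V = -382
V*(-439 + 223) = -382*(-439 + 223) = -382*(-216) = 82512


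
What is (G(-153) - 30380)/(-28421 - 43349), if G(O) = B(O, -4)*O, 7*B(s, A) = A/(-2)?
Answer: 106483/251195 ≈ 0.42391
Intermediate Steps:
B(s, A) = -A/14 (B(s, A) = (A/(-2))/7 = (A*(-1/2))/7 = (-A/2)/7 = -A/14)
G(O) = 2*O/7 (G(O) = (-1/14*(-4))*O = 2*O/7)
(G(-153) - 30380)/(-28421 - 43349) = ((2/7)*(-153) - 30380)/(-28421 - 43349) = (-306/7 - 30380)/(-71770) = -212966/7*(-1/71770) = 106483/251195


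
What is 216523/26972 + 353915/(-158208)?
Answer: 6177468851/1066796544 ≈ 5.7907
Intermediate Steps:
216523/26972 + 353915/(-158208) = 216523*(1/26972) + 353915*(-1/158208) = 216523/26972 - 353915/158208 = 6177468851/1066796544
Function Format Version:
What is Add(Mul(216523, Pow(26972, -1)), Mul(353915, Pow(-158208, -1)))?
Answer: Rational(6177468851, 1066796544) ≈ 5.7907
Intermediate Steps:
Add(Mul(216523, Pow(26972, -1)), Mul(353915, Pow(-158208, -1))) = Add(Mul(216523, Rational(1, 26972)), Mul(353915, Rational(-1, 158208))) = Add(Rational(216523, 26972), Rational(-353915, 158208)) = Rational(6177468851, 1066796544)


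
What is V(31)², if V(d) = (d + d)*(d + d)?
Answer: 14776336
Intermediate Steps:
V(d) = 4*d² (V(d) = (2*d)*(2*d) = 4*d²)
V(31)² = (4*31²)² = (4*961)² = 3844² = 14776336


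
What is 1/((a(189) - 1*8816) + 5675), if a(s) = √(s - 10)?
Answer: -3141/9865702 - √179/9865702 ≈ -0.00031973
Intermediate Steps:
a(s) = √(-10 + s)
1/((a(189) - 1*8816) + 5675) = 1/((√(-10 + 189) - 1*8816) + 5675) = 1/((√179 - 8816) + 5675) = 1/((-8816 + √179) + 5675) = 1/(-3141 + √179)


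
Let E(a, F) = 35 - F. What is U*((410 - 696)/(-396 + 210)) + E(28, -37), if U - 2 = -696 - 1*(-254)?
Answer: -56224/93 ≈ -604.56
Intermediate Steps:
U = -440 (U = 2 + (-696 - 1*(-254)) = 2 + (-696 + 254) = 2 - 442 = -440)
U*((410 - 696)/(-396 + 210)) + E(28, -37) = -440*(410 - 696)/(-396 + 210) + (35 - 1*(-37)) = -(-125840)/(-186) + (35 + 37) = -(-125840)*(-1)/186 + 72 = -440*143/93 + 72 = -62920/93 + 72 = -56224/93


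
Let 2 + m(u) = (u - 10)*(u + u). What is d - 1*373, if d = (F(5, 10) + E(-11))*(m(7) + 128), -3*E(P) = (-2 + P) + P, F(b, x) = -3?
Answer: 47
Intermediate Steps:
E(P) = 2/3 - 2*P/3 (E(P) = -((-2 + P) + P)/3 = -(-2 + 2*P)/3 = 2/3 - 2*P/3)
m(u) = -2 + 2*u*(-10 + u) (m(u) = -2 + (u - 10)*(u + u) = -2 + (-10 + u)*(2*u) = -2 + 2*u*(-10 + u))
d = 420 (d = (-3 + (2/3 - 2/3*(-11)))*((-2 - 20*7 + 2*7**2) + 128) = (-3 + (2/3 + 22/3))*((-2 - 140 + 2*49) + 128) = (-3 + 8)*((-2 - 140 + 98) + 128) = 5*(-44 + 128) = 5*84 = 420)
d - 1*373 = 420 - 1*373 = 420 - 373 = 47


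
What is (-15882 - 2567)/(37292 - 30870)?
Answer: -971/338 ≈ -2.8728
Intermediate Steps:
(-15882 - 2567)/(37292 - 30870) = -18449/6422 = -18449*1/6422 = -971/338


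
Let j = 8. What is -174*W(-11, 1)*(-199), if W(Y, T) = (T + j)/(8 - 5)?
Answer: 103878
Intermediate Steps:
W(Y, T) = 8/3 + T/3 (W(Y, T) = (T + 8)/(8 - 5) = (8 + T)/3 = (8 + T)*(1/3) = 8/3 + T/3)
-174*W(-11, 1)*(-199) = -174*(8/3 + (1/3)*1)*(-199) = -174*(8/3 + 1/3)*(-199) = -174*3*(-199) = -522*(-199) = 103878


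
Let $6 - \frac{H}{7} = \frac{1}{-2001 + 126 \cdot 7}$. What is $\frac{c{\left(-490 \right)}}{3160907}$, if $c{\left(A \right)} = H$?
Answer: $\frac{47005}{3537054933} \approx 1.3289 \cdot 10^{-5}$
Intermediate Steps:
$H = \frac{47005}{1119}$ ($H = 42 - \frac{7}{-2001 + 126 \cdot 7} = 42 - \frac{7}{-2001 + 882} = 42 - \frac{7}{-1119} = 42 - - \frac{7}{1119} = 42 + \frac{7}{1119} = \frac{47005}{1119} \approx 42.006$)
$c{\left(A \right)} = \frac{47005}{1119}$
$\frac{c{\left(-490 \right)}}{3160907} = \frac{47005}{1119 \cdot 3160907} = \frac{47005}{1119} \cdot \frac{1}{3160907} = \frac{47005}{3537054933}$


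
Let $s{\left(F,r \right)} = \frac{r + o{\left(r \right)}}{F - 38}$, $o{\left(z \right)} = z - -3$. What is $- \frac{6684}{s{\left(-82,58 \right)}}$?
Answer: $\frac{802080}{119} \approx 6740.2$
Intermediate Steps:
$o{\left(z \right)} = 3 + z$ ($o{\left(z \right)} = z + 3 = 3 + z$)
$s{\left(F,r \right)} = \frac{3 + 2 r}{-38 + F}$ ($s{\left(F,r \right)} = \frac{r + \left(3 + r\right)}{F - 38} = \frac{3 + 2 r}{-38 + F}$)
$- \frac{6684}{s{\left(-82,58 \right)}} = - \frac{6684}{\frac{1}{-38 - 82} \left(3 + 2 \cdot 58\right)} = - \frac{6684}{\frac{1}{-120} \left(3 + 116\right)} = - \frac{6684}{\left(- \frac{1}{120}\right) 119} = - \frac{6684}{- \frac{119}{120}} = \left(-6684\right) \left(- \frac{120}{119}\right) = \frac{802080}{119}$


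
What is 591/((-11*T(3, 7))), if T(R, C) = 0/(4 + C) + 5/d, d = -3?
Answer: 1773/55 ≈ 32.236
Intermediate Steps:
T(R, C) = -5/3 (T(R, C) = 0/(4 + C) + 5/(-3) = 0 + 5*(-⅓) = 0 - 5/3 = -5/3)
591/((-11*T(3, 7))) = 591/((-11*(-5/3))) = 591/(55/3) = 591*(3/55) = 1773/55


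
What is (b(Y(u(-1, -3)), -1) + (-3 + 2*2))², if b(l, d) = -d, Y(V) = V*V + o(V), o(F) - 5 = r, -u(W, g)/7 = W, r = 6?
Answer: 4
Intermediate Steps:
u(W, g) = -7*W
o(F) = 11 (o(F) = 5 + 6 = 11)
Y(V) = 11 + V² (Y(V) = V*V + 11 = V² + 11 = 11 + V²)
(b(Y(u(-1, -3)), -1) + (-3 + 2*2))² = (-1*(-1) + (-3 + 2*2))² = (1 + (-3 + 4))² = (1 + 1)² = 2² = 4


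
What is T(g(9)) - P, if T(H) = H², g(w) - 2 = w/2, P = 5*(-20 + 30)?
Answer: -31/4 ≈ -7.7500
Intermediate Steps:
P = 50 (P = 5*10 = 50)
g(w) = 2 + w/2
T(g(9)) - P = (2 + (½)*9)² - 1*50 = (2 + 9/2)² - 50 = (13/2)² - 50 = 169/4 - 50 = -31/4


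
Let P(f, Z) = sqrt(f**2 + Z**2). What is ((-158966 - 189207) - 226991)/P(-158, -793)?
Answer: -575164*sqrt(653813)/653813 ≈ -711.32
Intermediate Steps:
P(f, Z) = sqrt(Z**2 + f**2)
((-158966 - 189207) - 226991)/P(-158, -793) = ((-158966 - 189207) - 226991)/(sqrt((-793)**2 + (-158)**2)) = (-348173 - 226991)/(sqrt(628849 + 24964)) = -575164*sqrt(653813)/653813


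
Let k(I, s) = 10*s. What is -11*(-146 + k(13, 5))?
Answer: 1056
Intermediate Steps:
-11*(-146 + k(13, 5)) = -11*(-146 + 10*5) = -11*(-146 + 50) = -11*(-96) = 1056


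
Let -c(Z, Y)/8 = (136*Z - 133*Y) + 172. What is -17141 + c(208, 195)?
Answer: -37341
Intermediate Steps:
c(Z, Y) = -1376 - 1088*Z + 1064*Y (c(Z, Y) = -8*((136*Z - 133*Y) + 172) = -8*((-133*Y + 136*Z) + 172) = -8*(172 - 133*Y + 136*Z) = -1376 - 1088*Z + 1064*Y)
-17141 + c(208, 195) = -17141 + (-1376 - 1088*208 + 1064*195) = -17141 + (-1376 - 226304 + 207480) = -17141 - 20200 = -37341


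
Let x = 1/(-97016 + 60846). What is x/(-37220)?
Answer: 1/1346247400 ≈ 7.4281e-10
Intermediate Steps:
x = -1/36170 (x = 1/(-36170) = -1/36170 ≈ -2.7647e-5)
x/(-37220) = -1/36170/(-37220) = -1/36170*(-1/37220) = 1/1346247400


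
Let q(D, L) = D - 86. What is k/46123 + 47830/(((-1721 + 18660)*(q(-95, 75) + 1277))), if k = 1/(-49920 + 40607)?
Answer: 10272523496013/3987268456599428 ≈ 0.0025763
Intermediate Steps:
q(D, L) = -86 + D
k = -1/9313 (k = 1/(-9313) = -1/9313 ≈ -0.00010738)
k/46123 + 47830/(((-1721 + 18660)*(q(-95, 75) + 1277))) = -1/9313/46123 + 47830/(((-1721 + 18660)*((-86 - 95) + 1277))) = -1/9313*1/46123 + 47830/((16939*(-181 + 1277))) = -1/429543499 + 47830/((16939*1096)) = -1/429543499 + 47830/18565144 = -1/429543499 + 47830*(1/18565144) = -1/429543499 + 23915/9282572 = 10272523496013/3987268456599428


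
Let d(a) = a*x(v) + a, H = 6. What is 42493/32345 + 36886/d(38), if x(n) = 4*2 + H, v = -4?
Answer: 121729868/1843665 ≈ 66.026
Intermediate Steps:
x(n) = 14 (x(n) = 4*2 + 6 = 8 + 6 = 14)
d(a) = 15*a (d(a) = a*14 + a = 14*a + a = 15*a)
42493/32345 + 36886/d(38) = 42493/32345 + 36886/((15*38)) = 42493*(1/32345) + 36886/570 = 42493/32345 + 36886*(1/570) = 42493/32345 + 18443/285 = 121729868/1843665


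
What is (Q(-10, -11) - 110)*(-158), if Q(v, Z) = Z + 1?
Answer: 18960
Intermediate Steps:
Q(v, Z) = 1 + Z
(Q(-10, -11) - 110)*(-158) = ((1 - 11) - 110)*(-158) = (-10 - 110)*(-158) = -120*(-158) = 18960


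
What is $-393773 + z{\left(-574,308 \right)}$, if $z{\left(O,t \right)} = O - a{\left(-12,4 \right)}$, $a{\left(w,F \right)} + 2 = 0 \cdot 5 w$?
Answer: $-394345$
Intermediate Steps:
$a{\left(w,F \right)} = -2$ ($a{\left(w,F \right)} = -2 + 0 \cdot 5 w = -2 + 0 w = -2 + 0 = -2$)
$z{\left(O,t \right)} = 2 + O$ ($z{\left(O,t \right)} = O - -2 = O + 2 = 2 + O$)
$-393773 + z{\left(-574,308 \right)} = -393773 + \left(2 - 574\right) = -393773 - 572 = -394345$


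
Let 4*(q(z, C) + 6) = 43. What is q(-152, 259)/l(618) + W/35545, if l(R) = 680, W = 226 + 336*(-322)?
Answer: -58598433/19336480 ≈ -3.0305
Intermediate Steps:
W = -107966 (W = 226 - 108192 = -107966)
q(z, C) = 19/4 (q(z, C) = -6 + (¼)*43 = -6 + 43/4 = 19/4)
q(-152, 259)/l(618) + W/35545 = (19/4)/680 - 107966/35545 = (19/4)*(1/680) - 107966*1/35545 = 19/2720 - 107966/35545 = -58598433/19336480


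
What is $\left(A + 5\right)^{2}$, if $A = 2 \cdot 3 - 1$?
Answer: $100$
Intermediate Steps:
$A = 5$ ($A = 6 - 1 = 5$)
$\left(A + 5\right)^{2} = \left(5 + 5\right)^{2} = 10^{2} = 100$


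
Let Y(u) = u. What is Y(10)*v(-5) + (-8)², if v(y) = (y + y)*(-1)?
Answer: 164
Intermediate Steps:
v(y) = -2*y (v(y) = (2*y)*(-1) = -2*y)
Y(10)*v(-5) + (-8)² = 10*(-2*(-5)) + (-8)² = 10*10 + 64 = 100 + 64 = 164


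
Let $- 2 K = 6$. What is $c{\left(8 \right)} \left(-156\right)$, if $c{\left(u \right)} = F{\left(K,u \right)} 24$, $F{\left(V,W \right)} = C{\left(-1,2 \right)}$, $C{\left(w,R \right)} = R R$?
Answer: $-14976$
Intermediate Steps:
$K = -3$ ($K = \left(- \frac{1}{2}\right) 6 = -3$)
$C{\left(w,R \right)} = R^{2}$
$F{\left(V,W \right)} = 4$ ($F{\left(V,W \right)} = 2^{2} = 4$)
$c{\left(u \right)} = 96$ ($c{\left(u \right)} = 4 \cdot 24 = 96$)
$c{\left(8 \right)} \left(-156\right) = 96 \left(-156\right) = -14976$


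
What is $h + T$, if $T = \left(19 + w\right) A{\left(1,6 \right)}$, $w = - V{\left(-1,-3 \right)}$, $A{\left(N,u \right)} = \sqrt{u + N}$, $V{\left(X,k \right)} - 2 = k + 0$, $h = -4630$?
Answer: $-4630 + 20 \sqrt{7} \approx -4577.1$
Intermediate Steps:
$V{\left(X,k \right)} = 2 + k$ ($V{\left(X,k \right)} = 2 + \left(k + 0\right) = 2 + k$)
$A{\left(N,u \right)} = \sqrt{N + u}$
$w = 1$ ($w = - (2 - 3) = \left(-1\right) \left(-1\right) = 1$)
$T = 20 \sqrt{7}$ ($T = \left(19 + 1\right) \sqrt{1 + 6} = 20 \sqrt{7} \approx 52.915$)
$h + T = -4630 + 20 \sqrt{7}$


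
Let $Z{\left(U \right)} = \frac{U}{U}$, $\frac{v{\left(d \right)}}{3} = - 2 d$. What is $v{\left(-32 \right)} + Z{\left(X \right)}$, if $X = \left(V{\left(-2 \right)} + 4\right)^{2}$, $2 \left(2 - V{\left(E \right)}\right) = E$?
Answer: $193$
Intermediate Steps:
$V{\left(E \right)} = 2 - \frac{E}{2}$
$v{\left(d \right)} = - 6 d$ ($v{\left(d \right)} = 3 \left(- 2 d\right) = - 6 d$)
$X = 49$ ($X = \left(\left(2 - -1\right) + 4\right)^{2} = \left(\left(2 + 1\right) + 4\right)^{2} = \left(3 + 4\right)^{2} = 7^{2} = 49$)
$Z{\left(U \right)} = 1$
$v{\left(-32 \right)} + Z{\left(X \right)} = \left(-6\right) \left(-32\right) + 1 = 192 + 1 = 193$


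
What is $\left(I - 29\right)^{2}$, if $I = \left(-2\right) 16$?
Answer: $3721$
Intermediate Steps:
$I = -32$
$\left(I - 29\right)^{2} = \left(-32 - 29\right)^{2} = \left(-61\right)^{2} = 3721$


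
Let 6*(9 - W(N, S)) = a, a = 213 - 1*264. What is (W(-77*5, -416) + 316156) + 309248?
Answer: 1250843/2 ≈ 6.2542e+5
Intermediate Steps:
a = -51 (a = 213 - 264 = -51)
W(N, S) = 35/2 (W(N, S) = 9 - ⅙*(-51) = 9 + 17/2 = 35/2)
(W(-77*5, -416) + 316156) + 309248 = (35/2 + 316156) + 309248 = 632347/2 + 309248 = 1250843/2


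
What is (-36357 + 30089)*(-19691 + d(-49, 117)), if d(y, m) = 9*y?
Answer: 126187376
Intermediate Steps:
(-36357 + 30089)*(-19691 + d(-49, 117)) = (-36357 + 30089)*(-19691 + 9*(-49)) = -6268*(-19691 - 441) = -6268*(-20132) = 126187376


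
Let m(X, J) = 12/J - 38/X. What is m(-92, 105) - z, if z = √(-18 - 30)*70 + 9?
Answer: -13641/1610 - 280*I*√3 ≈ -8.4727 - 484.97*I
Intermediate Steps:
m(X, J) = -38/X + 12/J
z = 9 + 280*I*√3 (z = √(-48)*70 + 9 = (4*I*√3)*70 + 9 = 280*I*√3 + 9 = 9 + 280*I*√3 ≈ 9.0 + 484.97*I)
m(-92, 105) - z = (-38/(-92) + 12/105) - (9 + 280*I*√3) = (-38*(-1/92) + 12*(1/105)) + (-9 - 280*I*√3) = (19/46 + 4/35) + (-9 - 280*I*√3) = 849/1610 + (-9 - 280*I*√3) = -13641/1610 - 280*I*√3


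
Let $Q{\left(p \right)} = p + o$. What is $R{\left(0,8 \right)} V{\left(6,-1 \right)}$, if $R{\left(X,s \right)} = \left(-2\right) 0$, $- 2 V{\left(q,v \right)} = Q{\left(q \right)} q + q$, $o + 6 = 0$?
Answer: $0$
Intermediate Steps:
$o = -6$ ($o = -6 + 0 = -6$)
$Q{\left(p \right)} = -6 + p$ ($Q{\left(p \right)} = p - 6 = -6 + p$)
$V{\left(q,v \right)} = - \frac{q}{2} - \frac{q \left(-6 + q\right)}{2}$ ($V{\left(q,v \right)} = - \frac{\left(-6 + q\right) q + q}{2} = - \frac{q \left(-6 + q\right) + q}{2} = - \frac{q + q \left(-6 + q\right)}{2} = - \frac{q}{2} - \frac{q \left(-6 + q\right)}{2}$)
$R{\left(X,s \right)} = 0$
$R{\left(0,8 \right)} V{\left(6,-1 \right)} = 0 \cdot \frac{1}{2} \cdot 6 \left(5 - 6\right) = 0 \cdot \frac{1}{2} \cdot 6 \left(-1\right) = 0 \left(-3\right) = 0$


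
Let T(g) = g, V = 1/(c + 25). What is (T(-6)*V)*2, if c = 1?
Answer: -6/13 ≈ -0.46154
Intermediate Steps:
V = 1/26 (V = 1/(1 + 25) = 1/26 ≈ 0.038462)
(T(-6)*V)*2 = -6*1/26*2 = -3/13*2 = -6/13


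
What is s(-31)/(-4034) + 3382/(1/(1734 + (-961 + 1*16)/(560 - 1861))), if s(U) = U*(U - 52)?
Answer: 30790569766979/5248234 ≈ 5.8668e+6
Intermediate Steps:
s(U) = U*(-52 + U)
s(-31)/(-4034) + 3382/(1/(1734 + (-961 + 1*16)/(560 - 1861))) = -31*(-52 - 31)/(-4034) + 3382/(1/(1734 + (-961 + 1*16)/(560 - 1861))) = -31*(-83)*(-1/4034) + 3382/(1/(1734 + (-961 + 16)/(-1301))) = 2573*(-1/4034) + 3382/(1/(1734 - 945*(-1/1301))) = -2573/4034 + 3382/(1/(1734 + 945/1301)) = -2573/4034 + 3382/(1/(2256879/1301)) = -2573/4034 + 3382/(1301/2256879) = -2573/4034 + 3382*(2256879/1301) = -2573/4034 + 7632764778/1301 = 30790569766979/5248234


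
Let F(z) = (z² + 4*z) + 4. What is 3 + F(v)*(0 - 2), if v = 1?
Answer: -15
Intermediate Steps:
F(z) = 4 + z² + 4*z
3 + F(v)*(0 - 2) = 3 + (4 + 1² + 4*1)*(0 - 2) = 3 + (4 + 1 + 4)*(-2) = 3 + 9*(-2) = 3 - 18 = -15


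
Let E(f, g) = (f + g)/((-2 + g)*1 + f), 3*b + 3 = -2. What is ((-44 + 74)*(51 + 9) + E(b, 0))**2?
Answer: 392238025/121 ≈ 3.2416e+6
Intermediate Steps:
b = -5/3 (b = -1 + (1/3)*(-2) = -1 - 2/3 = -5/3 ≈ -1.6667)
E(f, g) = (f + g)/(-2 + f + g) (E(f, g) = (f + g)/((-2 + g) + f) = (f + g)/(-2 + f + g))
((-44 + 74)*(51 + 9) + E(b, 0))**2 = ((-44 + 74)*(51 + 9) + (-5/3 + 0)/(-2 - 5/3 + 0))**2 = (30*60 - 5/3/(-11/3))**2 = (1800 - 3/11*(-5/3))**2 = (1800 + 5/11)**2 = (19805/11)**2 = 392238025/121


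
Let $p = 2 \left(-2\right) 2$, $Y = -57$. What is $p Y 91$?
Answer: $41496$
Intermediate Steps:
$p = -8$ ($p = \left(-4\right) 2 = -8$)
$p Y 91 = \left(-8\right) \left(-57\right) 91 = 456 \cdot 91 = 41496$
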